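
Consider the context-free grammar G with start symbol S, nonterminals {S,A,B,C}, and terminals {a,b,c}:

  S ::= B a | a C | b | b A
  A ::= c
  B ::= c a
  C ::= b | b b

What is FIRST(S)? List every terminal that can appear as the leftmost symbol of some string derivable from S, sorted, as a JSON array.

FIRST sets, iterate to fixpoint:
pass 1:
  A via A→c: +{c}
  B via B→c a: +{c}
  C via C→b: +{b}
  S via S→B a: +{c}
  S via S→a C: +{a}
  S via S→b: +{b}
  FIRST(S)={a,b,c}  FIRST(A)={c}  FIRST(B)={c}  FIRST(C)={b}
pass 2: — fixpoint
  FIRST(S)={a,b,c}  FIRST(A)={c}  FIRST(B)={c}  FIRST(C)={b}

FIRST(S) = ["a", "b", "c"]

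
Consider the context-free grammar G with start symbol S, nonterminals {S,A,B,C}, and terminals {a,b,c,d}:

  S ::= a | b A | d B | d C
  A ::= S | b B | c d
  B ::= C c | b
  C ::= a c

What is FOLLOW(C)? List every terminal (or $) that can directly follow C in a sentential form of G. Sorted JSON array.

FIRST iteration:
pass 1:
  A via A→b B: +{b}
  A via A→c d: +{c}
  B via B→b: +{b}
  C via C→a c: +{a}
  S via S→a: +{a}
  S via S→b A: +{b}
  S via S→d B: +{d}
  FIRST(S)={a,b,d}  FIRST(A)={b,c}  FIRST(B)={b}  FIRST(C)={a}
pass 2:
  A via A→S: +{a,d}
  B via B→C c: +{a}
  FIRST(S)={a,b,d}  FIRST(A)={a,b,c,d}  FIRST(B)={a,b}  FIRST(C)={a}
pass 3: (no change)
  FIRST(S)={a,b,d}  FIRST(A)={a,b,c,d}  FIRST(B)={a,b}  FIRST(C)={a}

Compute FOLLOW by fixpoint:
FOLLOW(S) := {$}
iter 1:
  B→C c: FOLLOW(C) ⊇ FIRST(c) = {c}; new: +{c}
  S→b A: FOLLOW(A) ⊇ FOLLOW(S) ⊇ {$}; new: +{$}
  S→d B: FOLLOW(B) ⊇ FOLLOW(S) ⊇ {$}; new: +{$}
  S→d C: FOLLOW(C) ⊇ FOLLOW(S) ⊇ {$}; new: +{$}
  FOLLOW[S]={$}  FOLLOW[A]={$}  FOLLOW[B]={$}  FOLLOW[C]={$,c}
iter 2: (stable)
  FOLLOW[S]={$}  FOLLOW[A]={$}  FOLLOW[B]={$}  FOLLOW[C]={$,c}

FOLLOW(C) = ["$", "c"]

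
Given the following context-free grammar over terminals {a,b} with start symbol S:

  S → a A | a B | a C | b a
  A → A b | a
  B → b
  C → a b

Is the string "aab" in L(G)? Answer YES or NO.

Convert to CNF:
  S -> T0 T1 | T1 A | T1 B | T1 C
  A -> A T0 | a
  B -> b
  C -> T1 T0
  T0 -> b
  T1 -> a

CYK fill:
  T[0,0] 'a' = {A,T1}  orig:{A}
  T[1,1] 'a' = {A,T1}  orig:{A}
  T[2,2] 'b' = {B,T0}  orig:{B}
  T[0,1] 'aa' = {S}
  T[1,2] 'ab' = {A,C,S}
  T[0,2] 'aab' = {S}

S ∈ T[0,2] ⇒ YES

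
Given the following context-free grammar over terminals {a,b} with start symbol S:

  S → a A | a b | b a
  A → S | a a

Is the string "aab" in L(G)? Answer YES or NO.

CNF form of G:
  S -> T0 A | T0 T1 | T1 T0
  A -> T0 A | T0 T0 | T0 T1 | T1 T0
  T0 -> a
  T1 -> b

Fill CYK table bottom-up:
  cell(0,0) a: {T0}  orig:{}
  cell(1,1) a: {T0}  orig:{}
  cell(2,2) b: {T1}  orig:{}
  cell(0,1) aa: {A}
  cell(1,2) ab: {A,S}
  cell(0,2) aab: {A,S}

S ∈ T[0,2] ⇒ YES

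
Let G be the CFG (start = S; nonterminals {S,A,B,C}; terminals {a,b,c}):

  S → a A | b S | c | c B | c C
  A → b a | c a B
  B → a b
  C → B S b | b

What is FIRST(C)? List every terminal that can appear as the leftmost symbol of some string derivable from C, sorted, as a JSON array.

Compute FIRST by fixpoint:
round 1:
  A via A→b a: +{b}
  A via A→c a B: +{c}
  B via B→a b: +{a}
  C via C→B S b: +{a}
  C via C→b: +{b}
  S via S→a A: +{a}
  S via S→b S: +{b}
  S via S→c: +{c}
  FIRST[S]={a,b,c}  FIRST[A]={b,c}  FIRST[B]={a}  FIRST[C]={a,b}
round 2: (stable)
  FIRST[S]={a,b,c}  FIRST[A]={b,c}  FIRST[B]={a}  FIRST[C]={a,b}

FIRST(C) = ["a", "b"]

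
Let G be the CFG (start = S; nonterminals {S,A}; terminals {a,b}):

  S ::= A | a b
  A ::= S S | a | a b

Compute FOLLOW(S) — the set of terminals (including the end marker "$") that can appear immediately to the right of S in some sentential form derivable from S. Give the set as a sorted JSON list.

FIRST sets, iterate to fixpoint:
pass 1:
  A via A→a: +{a}
  S via S→A: +{a}
  S: {a}  A: {a}
pass 2: — fixpoint
  S: {a}  A: {a}

FOLLOW sets:
initialize: $ ∈ FOLLOW(S)
pass 1:
  A→S S: FOLLOW(S) ⊇ FIRST(S) = {a}; new: +{a}
  S→A: FOLLOW(A) ⊇ FOLLOW(S) ⊇ {$,a}; new: +{$,a}
  FOLLOW[S]={$,a}  FOLLOW[A]={$,a}
pass 2: — fixpoint
  FOLLOW[S]={$,a}  FOLLOW[A]={$,a}

FOLLOW(S) = ["$", "a"]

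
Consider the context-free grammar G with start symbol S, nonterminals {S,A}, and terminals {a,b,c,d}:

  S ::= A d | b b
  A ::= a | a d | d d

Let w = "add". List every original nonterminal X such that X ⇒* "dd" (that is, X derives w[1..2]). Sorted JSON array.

Convert to CNF:
  S -> A T1 | T2 T2
  A -> T0 T1 | T1 T1 | a
  T0 -> a
  T1 -> d
  T2 -> b

Fill CYK table bottom-up — only the sub-triangle for w[1..2]:
  [1..1]={T1}  "d"  orig:{}
  [2..2]={T1}  "d"  orig:{}
  [1..2]={A}  "dd"

Original NTs in T[1,2] deriving "dd": ["A"]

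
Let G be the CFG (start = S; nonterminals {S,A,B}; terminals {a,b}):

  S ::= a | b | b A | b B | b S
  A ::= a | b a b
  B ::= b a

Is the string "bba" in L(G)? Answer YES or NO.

CNF form of G:
  S -> T0 A | T0 B | T0 S | a | b
  A -> T0 X2 | a
  B -> T0 T1
  T0 -> b
  T1 -> a
  X2 -> T1 T0

Fill CYK table bottom-up:
  T[0,0] 'b' = {S,T0}  orig:{S}
  T[1,1] 'b' = {S,T0}  orig:{S}
  T[2,2] 'a' = {A,S,T1}  orig:{A,S}
  T[0,1] 'bb' = {S}
  T[1,2] 'ba' = {B,S}
  T[0,2] 'bba' = {S}

S ∈ T[0,2] ⇒ YES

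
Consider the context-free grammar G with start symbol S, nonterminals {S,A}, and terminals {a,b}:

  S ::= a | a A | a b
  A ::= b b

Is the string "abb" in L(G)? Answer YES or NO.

Convert to CNF:
  S -> T1 A | T1 T0 | a
  A -> T0 T0
  T0 -> b
  T1 -> a

CYK fill:
  cell(0,0) a: {S,T1}  orig:{S}
  cell(1,1) b: {T0}  orig:{}
  cell(2,2) b: {T0}  orig:{}
  cell(0,1) ab: {S}
  cell(1,2) bb: {A}
  cell(0,2) abb: {S}

S ∈ T[0,2] ⇒ YES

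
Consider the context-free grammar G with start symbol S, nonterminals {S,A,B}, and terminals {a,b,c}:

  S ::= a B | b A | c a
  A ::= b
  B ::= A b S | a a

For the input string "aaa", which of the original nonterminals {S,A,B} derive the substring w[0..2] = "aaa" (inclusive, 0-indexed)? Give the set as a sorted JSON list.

Convert to CNF:
  S -> T0 A | T1 B | T2 T1
  A -> b
  B -> A X3 | T1 T1
  T0 -> b
  T1 -> a
  T2 -> c
  X3 -> T0 S

Fill CYK table bottom-up — only the sub-triangle for w[0..2]:
  T[0,0] 'a' = {T1}  orig:{}
  T[1,1] 'a' = {T1}  orig:{}
  T[2,2] 'a' = {T1}  orig:{}
  T[0,1] 'aa' = {B}
  T[1,2] 'aa' = {B}
  T[0,2] 'aaa' = {S}

Original NTs in T[0,2] deriving "aaa": ["S"]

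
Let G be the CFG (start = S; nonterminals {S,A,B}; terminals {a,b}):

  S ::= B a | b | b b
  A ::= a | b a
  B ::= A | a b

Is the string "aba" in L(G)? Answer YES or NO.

Convert to CNF:
  S -> B T1 | T0 T0 | b
  A -> T0 T1 | a
  B -> T0 T1 | T1 T0 | a
  T0 -> b
  T1 -> a

CYK fill:
  T[0,0] 'a' = {A,B,T1}  orig:{A,B}
  T[1,1] 'b' = {S,T0}  orig:{S}
  T[2,2] 'a' = {A,B,T1}  orig:{A,B}
  T[0,1] 'ab' = {B}
  T[1,2] 'ba' = {A,B}
  T[0,2] 'aba' = {S}

S ∈ T[0,2] ⇒ YES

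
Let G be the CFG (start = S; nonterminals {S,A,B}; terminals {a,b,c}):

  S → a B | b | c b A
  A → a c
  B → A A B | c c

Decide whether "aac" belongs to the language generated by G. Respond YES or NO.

CNF form of G:
  S -> T0 B | T1 X4 | b
  A -> T0 T1
  B -> A X3 | T1 T1
  T0 -> a
  T1 -> c
  T2 -> b
  X3 -> A B
  X4 -> T2 A

CYK table (by increasing span):
  [0..0]={T0}  "a"  orig:{}
  [1..1]={T0}  "a"  orig:{}
  [2..2]={T1}  "c"  orig:{}
  [0..1]=∅  "aa"
  [1..2]={A}  "ac"
  [0..2]=∅  "aac"

S ∉ T[0,2] ⇒ NO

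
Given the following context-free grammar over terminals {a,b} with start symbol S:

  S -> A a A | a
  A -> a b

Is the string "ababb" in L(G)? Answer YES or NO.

Convert to CNF:
  S -> A X2 | a
  A -> T0 T1
  T0 -> a
  T1 -> b
  X2 -> T0 A

CYK fill:
  [0..0]={S,T0}  "a"  orig:{S}
  [1..1]={T1}  "b"  orig:{}
  [2..2]={S,T0}  "a"  orig:{S}
  [3..3]={T1}  "b"  orig:{}
  [4..4]={T1}  "b"  orig:{}
  [0..1]={A}  "ab"
  [1..2]=∅  "ba"
  [2..3]={A}  "ab"
  [3..4]=∅  "bb"
  [0..2]=∅  "aba"
  [1..3]=∅  "bab"
  [2..4]=∅  "abb"
  [0..3]=∅  "abab"
  [1..4]=∅  "babb"
  [0..4]=∅  "ababb"

S ∉ T[0,4] ⇒ NO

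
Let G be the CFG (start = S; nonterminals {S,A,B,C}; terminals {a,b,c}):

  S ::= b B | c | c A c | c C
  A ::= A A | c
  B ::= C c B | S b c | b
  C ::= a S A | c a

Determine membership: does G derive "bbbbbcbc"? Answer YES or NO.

Convert to CNF:
  S -> T0 C | T0 X6 | T1 B | c
  A -> A A | c
  B -> C X3 | S X4 | b
  C -> T0 T2 | T2 X5
  T0 -> c
  T1 -> b
  T2 -> a
  X3 -> T0 B
  X4 -> T1 T0
  X5 -> S A
  X6 -> A T0

CYK table (by increasing span):
  [0..0]={B,T1}  "b"  orig:{B}
  [1..1]={B,T1}  "b"  orig:{B}
  [2..2]={B,T1}  "b"  orig:{B}
  [3..3]={B,T1}  "b"  orig:{B}
  [4..4]={B,T1}  "b"  orig:{B}
  [5..5]={A,S,T0}  "c"  orig:{A,S}
  [6..6]={B,T1}  "b"  orig:{B}
  [7..7]={A,S,T0}  "c"  orig:{A,S}
  [0..1]={S}  "bb"
  [1..2]={S}  "bb"
  [2..3]={S}  "bb"
  [3..4]={S}  "bb"
  [4..5]={X4}  "bc"  orig:{}
  [5..6]={X3}  "cb"  orig:{}
  [6..7]={X4}  "bc"  orig:{}
  [0..2]=∅  "bbb"
  [1..3]=∅  "bbb"
  [2..4]=∅  "bbb"
  [3..5]={X5}  "bbc"  orig:{}
  [4..6]=∅  "bcb"
  [5..7]={B}  "cbc"
  [0..3]=∅  "bbbb"
  [1..4]=∅  "bbbb"
  [2..5]={B}  "bbbc"
  [3..6]=∅  "bbcb"
  [4..7]={S}  "bcbc"
  [0..4]=∅  "bbbbb"
  [1..5]={S}  "bbbbc"
  [2..6]=∅  "bbbcb"
  [3..7]=∅  "bbcbc"
  [0..5]=∅  "bbbbbc"
  [1..6]=∅  "bbbbcb"
  [2..7]=∅  "bbbcbc"
  [0..6]=∅  "bbbbbcb"
  [1..7]={B}  "bbbbcbc"
  [0..7]={S}  "bbbbbcbc"

S ∈ T[0,7] ⇒ YES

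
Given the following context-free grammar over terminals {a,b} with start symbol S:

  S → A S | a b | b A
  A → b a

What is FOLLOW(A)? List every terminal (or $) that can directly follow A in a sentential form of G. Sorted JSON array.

FIRST sets, iterate to fixpoint:
[1]
  A via A→b a: +{b}
  S via S→A S: +{b}
  S via S→a b: +{a}
  S: {a,b}  A: {b}
[2] (no change)
  S: {a,b}  A: {b}

FOLLOW iteration:
initialize: $ ∈ FOLLOW(S)
iter 1:
  S→A S: FOLLOW(A) ⊇ FIRST(S) = {a,b}; new: +{a,b}
  S→b A: FOLLOW(A) ⊇ FOLLOW(S) ⊇ {$}; new: +{$}
  FOLLOW[S]={$}  FOLLOW[A]={$,a,b}
iter 2: (no change)
  FOLLOW[S]={$}  FOLLOW[A]={$,a,b}

FOLLOW(A) = ["$", "a", "b"]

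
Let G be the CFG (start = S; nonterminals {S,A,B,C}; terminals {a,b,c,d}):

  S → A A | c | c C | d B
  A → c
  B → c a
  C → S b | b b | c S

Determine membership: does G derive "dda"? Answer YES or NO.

Convert to CNF:
  S -> A A | T0 C | T3 B | c
  A -> c
  B -> T0 T1
  C -> S T2 | T0 S | T2 T2
  T0 -> c
  T1 -> a
  T2 -> b
  T3 -> d

Fill CYK table bottom-up:
  cell(0,0) d: {T3}  orig:{}
  cell(1,1) d: {T3}  orig:{}
  cell(2,2) a: {T1}  orig:{}
  cell(0,1) dd: ∅
  cell(1,2) da: ∅
  cell(0,2) dda: ∅

S ∉ T[0,2] ⇒ NO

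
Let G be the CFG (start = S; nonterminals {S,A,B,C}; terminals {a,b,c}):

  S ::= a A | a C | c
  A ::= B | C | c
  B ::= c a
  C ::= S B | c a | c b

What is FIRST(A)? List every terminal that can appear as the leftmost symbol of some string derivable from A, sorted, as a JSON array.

FIRST sets, iterate to fixpoint:
round 1:
  A via A→c: +{c}
  B via B→c a: +{c}
  C via C→c a: +{c}
  S via S→a A: +{a}
  S via S→c: +{c}
  S: {a,c}  A: {c}  B: {c}  C: {c}
round 2:
  C via C→S B: +{a}
  S: {a,c}  A: {c}  B: {c}  C: {a,c}
round 3:
  A via A→C: +{a}
  S: {a,c}  A: {a,c}  B: {c}  C: {a,c}
round 4: (no change)
  S: {a,c}  A: {a,c}  B: {c}  C: {a,c}

FIRST(A) = ["a", "c"]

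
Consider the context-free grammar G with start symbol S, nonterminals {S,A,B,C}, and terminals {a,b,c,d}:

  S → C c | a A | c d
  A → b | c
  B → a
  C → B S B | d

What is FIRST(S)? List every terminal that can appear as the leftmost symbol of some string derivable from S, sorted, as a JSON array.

FIRST sets, iterate to fixpoint:
iter 1:
  A via A→b: +{b}
  A via A→c: +{c}
  B via B→a: +{a}
  C via C→B S B: +{a}
  C via C→d: +{d}
  S via S→C c: +{a,d}
  S via S→c d: +{c}
  FIRST(S)={a,c,d}  FIRST(A)={b,c}  FIRST(B)={a}  FIRST(C)={a,d}
iter 2: done
  FIRST(S)={a,c,d}  FIRST(A)={b,c}  FIRST(B)={a}  FIRST(C)={a,d}

FIRST(S) = ["a", "c", "d"]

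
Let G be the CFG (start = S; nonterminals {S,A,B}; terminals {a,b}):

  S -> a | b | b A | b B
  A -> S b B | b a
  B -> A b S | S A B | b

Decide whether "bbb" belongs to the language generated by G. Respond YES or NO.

Convert to CNF:
  S -> T0 A | T0 B | a | b
  A -> S X2 | T0 T1
  B -> A X3 | S X4 | b
  T0 -> b
  T1 -> a
  X2 -> T0 B
  X3 -> T0 S
  X4 -> A B

Fill CYK table bottom-up:
  cell(0,0) b: {B,S,T0}  orig:{B,S}
  cell(1,1) b: {B,S,T0}  orig:{B,S}
  cell(2,2) b: {B,S,T0}  orig:{B,S}
  cell(0,1) bb: {S,X2,X3}  orig:{S}
  cell(1,2) bb: {S,X2,X3}  orig:{S}
  cell(0,2) bbb: {A,X3}  orig:{A}

S ∉ T[0,2] ⇒ NO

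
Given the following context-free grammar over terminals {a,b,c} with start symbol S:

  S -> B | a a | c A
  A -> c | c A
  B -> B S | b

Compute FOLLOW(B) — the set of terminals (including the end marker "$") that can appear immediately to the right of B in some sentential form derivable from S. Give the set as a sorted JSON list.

Compute FIRST by fixpoint:
iter 1:
  A via A→c: +{c}
  B via B→b: +{b}
  S via S→B: +{b}
  S via S→a a: +{a}
  S via S→c A: +{c}
  FIRST[S]={a,b,c}  FIRST[A]={c}  FIRST[B]={b}
iter 2: (no change)
  FIRST[S]={a,b,c}  FIRST[A]={c}  FIRST[B]={b}

FOLLOW iteration:
FOLLOW(S) := {$}
round 1:
  B→B S: FOLLOW(B) ⊇ FIRST(S) = {a,b,c}; new: +{a,b,c}
  B→B S: FOLLOW(S) ⊇ FOLLOW(B) ⊇ {a,b,c}; new: +{a,b,c}
  S→B: FOLLOW(B) ⊇ FOLLOW(S) ⊇ {$,a,b,c}; new: +{$}
  S→c A: FOLLOW(A) ⊇ FOLLOW(S) ⊇ {$,a,b,c}; new: +{$,a,b,c}
  S: {$,a,b,c}  A: {$,a,b,c}  B: {$,a,b,c}
round 2: (stable)
  S: {$,a,b,c}  A: {$,a,b,c}  B: {$,a,b,c}

FOLLOW(B) = ["$", "a", "b", "c"]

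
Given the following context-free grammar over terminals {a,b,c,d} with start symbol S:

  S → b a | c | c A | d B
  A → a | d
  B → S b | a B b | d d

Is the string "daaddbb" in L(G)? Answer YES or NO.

Convert to CNF:
  S -> T0 T1 | T2 B | T3 A | c
  A -> a | d
  B -> S T0 | T1 X4 | T2 T2
  T0 -> b
  T1 -> a
  T2 -> d
  T3 -> c
  X4 -> B T0

Fill CYK table bottom-up:
  [0..0]={A,T2}  "d"  orig:{A}
  [1..1]={A,T1}  "a"  orig:{A}
  [2..2]={A,T1}  "a"  orig:{A}
  [3..3]={A,T2}  "d"  orig:{A}
  [4..4]={A,T2}  "d"  orig:{A}
  [5..5]={T0}  "b"  orig:{}
  [6..6]={T0}  "b"  orig:{}
  [0..1]=∅  "da"
  [1..2]=∅  "aa"
  [2..3]=∅  "ad"
  [3..4]={B}  "dd"
  [4..5]=∅  "db"
  [5..6]=∅  "bb"
  [0..2]=∅  "daa"
  [1..3]=∅  "aad"
  [2..4]=∅  "add"
  [3..5]={X4}  "ddb"  orig:{}
  [4..6]=∅  "dbb"
  [0..3]=∅  "daad"
  [1..4]=∅  "aadd"
  [2..5]={B}  "addb"
  [3..6]=∅  "ddbb"
  [0..4]=∅  "daadd"
  [1..5]=∅  "aaddb"
  [2..6]={X4}  "addbb"  orig:{}
  [0..5]=∅  "daaddb"
  [1..6]={B}  "aaddbb"
  [0..6]={S}  "daaddbb"

S ∈ T[0,6] ⇒ YES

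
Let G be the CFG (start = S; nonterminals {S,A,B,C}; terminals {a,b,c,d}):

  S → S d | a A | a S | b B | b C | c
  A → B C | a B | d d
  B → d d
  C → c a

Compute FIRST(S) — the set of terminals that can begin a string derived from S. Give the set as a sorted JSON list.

FIRST iteration:
pass 1:
  A via A→a B: +{a}
  A via A→d d: +{d}
  B via B→d d: +{d}
  C via C→c a: +{c}
  S via S→a A: +{a}
  S via S→b B: +{b}
  S via S→c: +{c}
  FIRST(S)={a,b,c}  FIRST(A)={a,d}  FIRST(B)={d}  FIRST(C)={c}
pass 2: done
  FIRST(S)={a,b,c}  FIRST(A)={a,d}  FIRST(B)={d}  FIRST(C)={c}

FIRST(S) = ["a", "b", "c"]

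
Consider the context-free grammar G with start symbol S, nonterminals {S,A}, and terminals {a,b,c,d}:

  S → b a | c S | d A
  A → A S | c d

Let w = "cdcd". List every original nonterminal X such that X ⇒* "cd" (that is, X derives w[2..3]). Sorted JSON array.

Convert to CNF:
  S -> T0 S | T1 A | T2 T3
  A -> A S | T0 T1
  T0 -> c
  T1 -> d
  T2 -> b
  T3 -> a

CYK fill (cells [i..j] with 2 ≤ i ≤ j ≤ 3 only):
  cell(2,2) c: {T0}  orig:{}
  cell(3,3) d: {T1}  orig:{}
  cell(2,3) cd: {A}

Original NTs in T[2,3] deriving "cd": ["A"]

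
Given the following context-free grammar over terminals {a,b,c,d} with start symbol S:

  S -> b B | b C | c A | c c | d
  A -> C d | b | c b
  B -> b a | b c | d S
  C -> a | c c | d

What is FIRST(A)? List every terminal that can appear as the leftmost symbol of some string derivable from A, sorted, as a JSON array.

Compute FIRST by fixpoint:
[1]
  A via A→b: +{b}
  A via A→c b: +{c}
  B via B→b a: +{b}
  B via B→d S: +{d}
  C via C→a: +{a}
  C via C→c c: +{c}
  C via C→d: +{d}
  S via S→b B: +{b}
  S via S→c A: +{c}
  S via S→d: +{d}
  FIRST(S)={b,c,d}  FIRST(A)={b,c}  FIRST(B)={b,d}  FIRST(C)={a,c,d}
[2]
  A via A→C d: +{a,d}
  FIRST(S)={b,c,d}  FIRST(A)={a,b,c,d}  FIRST(B)={b,d}  FIRST(C)={a,c,d}
[3] done
  FIRST(S)={b,c,d}  FIRST(A)={a,b,c,d}  FIRST(B)={b,d}  FIRST(C)={a,c,d}

FIRST(A) = ["a", "b", "c", "d"]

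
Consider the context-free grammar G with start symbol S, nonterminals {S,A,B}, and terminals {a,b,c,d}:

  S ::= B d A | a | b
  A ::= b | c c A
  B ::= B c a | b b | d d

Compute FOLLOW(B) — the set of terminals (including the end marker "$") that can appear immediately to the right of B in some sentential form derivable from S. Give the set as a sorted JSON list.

Compute FIRST by fixpoint:
pass 1:
  A via A→b: +{b}
  A via A→c c A: +{c}
  B via B→b b: +{b}
  B via B→d d: +{d}
  S via S→B d A: +{b,d}
  S via S→a: +{a}
  S: {a,b,d}  A: {b,c}  B: {b,d}
pass 2: (stable)
  S: {a,b,d}  A: {b,c}  B: {b,d}

FOLLOW sets:
initialize: $ ∈ FOLLOW(S)
round 1:
  B→B c a: FOLLOW(B) ⊇ FIRST(c) = {c}; new: +{c}
  S→B d A: FOLLOW(B) ⊇ FIRST(d) = {d}; new: +{d}
  S→B d A: FOLLOW(A) ⊇ FOLLOW(S) ⊇ {$}; new: +{$}
  S: {$}  A: {$}  B: {c,d}
round 2: — fixpoint
  S: {$}  A: {$}  B: {c,d}

FOLLOW(B) = ["c", "d"]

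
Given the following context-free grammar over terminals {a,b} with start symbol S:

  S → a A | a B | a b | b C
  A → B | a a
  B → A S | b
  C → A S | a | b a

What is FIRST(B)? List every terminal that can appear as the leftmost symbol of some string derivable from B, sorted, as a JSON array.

FIRST iteration:
[1]
  A via A→a a: +{a}
  B via B→A S: +{a}
  B via B→b: +{b}
  C via C→A S: +{a}
  C via C→b a: +{b}
  S via S→a A: +{a}
  S via S→b C: +{b}
  FIRST[S]={a,b}  FIRST[A]={a}  FIRST[B]={a,b}  FIRST[C]={a,b}
[2]
  A via A→B: +{b}
  FIRST[S]={a,b}  FIRST[A]={a,b}  FIRST[B]={a,b}  FIRST[C]={a,b}
[3] — fixpoint
  FIRST[S]={a,b}  FIRST[A]={a,b}  FIRST[B]={a,b}  FIRST[C]={a,b}

FIRST(B) = ["a", "b"]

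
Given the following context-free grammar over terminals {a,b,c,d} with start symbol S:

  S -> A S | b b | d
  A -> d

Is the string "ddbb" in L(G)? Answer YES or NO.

CNF form of G:
  S -> A S | T0 T0 | d
  A -> d
  T0 -> b

CYK table (by increasing span):
  cell(0,0) d: {A,S}
  cell(1,1) d: {A,S}
  cell(2,2) b: {T0}  orig:{}
  cell(3,3) b: {T0}  orig:{}
  cell(0,1) dd: {S}
  cell(1,2) db: ∅
  cell(2,3) bb: {S}
  cell(0,2) ddb: ∅
  cell(1,3) dbb: {S}
  cell(0,3) ddbb: {S}

S ∈ T[0,3] ⇒ YES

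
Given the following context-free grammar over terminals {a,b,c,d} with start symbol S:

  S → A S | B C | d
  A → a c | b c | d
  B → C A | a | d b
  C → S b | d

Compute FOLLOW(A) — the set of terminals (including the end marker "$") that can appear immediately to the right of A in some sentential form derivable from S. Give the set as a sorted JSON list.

FIRST iteration:
iter 1:
  A via A→a c: +{a}
  A via A→b c: +{b}
  A via A→d: +{d}
  B via B→a: +{a}
  B via B→d b: +{d}
  C via C→d: +{d}
  S via S→A S: +{a,b,d}
  FIRST[S]={a,b,d}  FIRST[A]={a,b,d}  FIRST[B]={a,d}  FIRST[C]={d}
iter 2:
  C via C→S b: +{a,b}
  FIRST[S]={a,b,d}  FIRST[A]={a,b,d}  FIRST[B]={a,d}  FIRST[C]={a,b,d}
iter 3:
  B via B→C A: +{b}
  FIRST[S]={a,b,d}  FIRST[A]={a,b,d}  FIRST[B]={a,b,d}  FIRST[C]={a,b,d}
iter 4: (no change)
  FIRST[S]={a,b,d}  FIRST[A]={a,b,d}  FIRST[B]={a,b,d}  FIRST[C]={a,b,d}

FOLLOW sets:
seed FOLLOW(S) with $
pass 1:
  B→C A: FOLLOW(C) ⊇ FIRST(A) = {a,b,d}; new: +{a,b,d}
  C→S b: FOLLOW(S) ⊇ FIRST(b) = {b}; new: +{b}
  S→A S: FOLLOW(A) ⊇ FIRST(S) = {a,b,d}; new: +{a,b,d}
  S→B C: FOLLOW(B) ⊇ FIRST(C) = {a,b,d}; new: +{a,b,d}
  S→B C: FOLLOW(C) ⊇ FOLLOW(S) ⊇ {$,b}; new: +{$}
  FOLLOW[S]={$,b}  FOLLOW[A]={a,b,d}  FOLLOW[B]={a,b,d}  FOLLOW[C]={$,a,b,d}
pass 2: (no change)
  FOLLOW[S]={$,b}  FOLLOW[A]={a,b,d}  FOLLOW[B]={a,b,d}  FOLLOW[C]={$,a,b,d}

FOLLOW(A) = ["a", "b", "d"]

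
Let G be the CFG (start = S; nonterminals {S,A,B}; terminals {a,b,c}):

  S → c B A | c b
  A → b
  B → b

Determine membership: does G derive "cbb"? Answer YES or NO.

CNF form of G:
  S -> T0 T1 | T0 X2
  A -> b
  B -> b
  T0 -> c
  T1 -> b
  X2 -> B A

Fill CYK table bottom-up:
  [0..0]={T0}  "c"  orig:{}
  [1..1]={A,B,T1}  "b"  orig:{A,B}
  [2..2]={A,B,T1}  "b"  orig:{A,B}
  [0..1]={S}  "cb"
  [1..2]={X2}  "bb"  orig:{}
  [0..2]={S}  "cbb"

S ∈ T[0,2] ⇒ YES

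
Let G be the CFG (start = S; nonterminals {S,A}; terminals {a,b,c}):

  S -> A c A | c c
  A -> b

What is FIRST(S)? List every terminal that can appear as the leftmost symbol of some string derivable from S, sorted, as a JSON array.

FIRST iteration:
pass 1:
  A via A→b: +{b}
  S via S→A c A: +{b}
  S via S→c c: +{c}
  FIRST[S]={b,c}  FIRST[A]={b}
pass 2: (no change)
  FIRST[S]={b,c}  FIRST[A]={b}

FIRST(S) = ["b", "c"]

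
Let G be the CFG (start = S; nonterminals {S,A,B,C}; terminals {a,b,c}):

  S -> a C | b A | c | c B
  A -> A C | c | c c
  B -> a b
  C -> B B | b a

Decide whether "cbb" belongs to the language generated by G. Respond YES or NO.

Convert to CNF:
  S -> T0 B | T1 C | T2 A | c
  A -> A C | T0 T0 | c
  B -> T1 T2
  C -> B B | T2 T1
  T0 -> c
  T1 -> a
  T2 -> b

CYK table (by increasing span):
  T[0,0] 'c' = {A,S,T0}  orig:{A,S}
  T[1,1] 'b' = {T2}  orig:{}
  T[2,2] 'b' = {T2}  orig:{}
  T[0,1] 'cb' = ∅
  T[1,2] 'bb' = ∅
  T[0,2] 'cbb' = ∅

S ∉ T[0,2] ⇒ NO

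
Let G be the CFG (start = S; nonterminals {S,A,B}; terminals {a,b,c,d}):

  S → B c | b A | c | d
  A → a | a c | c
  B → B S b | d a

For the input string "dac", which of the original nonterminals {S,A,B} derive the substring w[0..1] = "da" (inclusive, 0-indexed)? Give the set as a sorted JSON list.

Convert to CNF:
  S -> B T1 | T2 A | c | d
  A -> T0 T1 | a | c
  B -> B X4 | T3 T0
  T0 -> a
  T1 -> c
  T2 -> b
  T3 -> d
  X4 -> S T2

CYK fill — only the sub-triangle for w[0..1]:
  cell(0,0) d: {S,T3}  orig:{S}
  cell(1,1) a: {A,T0}  orig:{A}
  cell(0,1) da: {B}

Original NTs in T[0,1] deriving "da": ["B"]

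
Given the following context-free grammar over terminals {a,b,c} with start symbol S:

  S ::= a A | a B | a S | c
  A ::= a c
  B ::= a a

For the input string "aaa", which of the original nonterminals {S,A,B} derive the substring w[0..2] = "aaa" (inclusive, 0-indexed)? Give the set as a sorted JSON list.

Convert to CNF:
  S -> T0 A | T0 B | T0 S | c
  A -> T0 T1
  B -> T0 T0
  T0 -> a
  T1 -> c

Fill CYK table bottom-up (cells [i..j] with 0 ≤ i ≤ j ≤ 2 only):
  [0..0]={T0}  "a"  orig:{}
  [1..1]={T0}  "a"  orig:{}
  [2..2]={T0}  "a"  orig:{}
  [0..1]={B}  "aa"
  [1..2]={B}  "aa"
  [0..2]={S}  "aaa"

Original NTs in T[0,2] deriving "aaa": ["S"]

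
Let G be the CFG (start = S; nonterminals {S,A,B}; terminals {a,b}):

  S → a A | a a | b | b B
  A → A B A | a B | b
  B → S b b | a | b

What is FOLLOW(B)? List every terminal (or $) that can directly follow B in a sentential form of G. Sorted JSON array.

FIRST sets, iterate to fixpoint:
round 1:
  A via A→a B: +{a}
  A via A→b: +{b}
  B via B→a: +{a}
  B via B→b: +{b}
  S via S→a A: +{a}
  S via S→b: +{b}
  S: {a,b}  A: {a,b}  B: {a,b}
round 2: (no change)
  S: {a,b}  A: {a,b}  B: {a,b}

FOLLOW sets:
seed FOLLOW(S) with $
round 1:
  A→A B A: FOLLOW(A) ⊇ FIRST(B) = {a,b}; new: +{a,b}
  A→A B A: FOLLOW(B) ⊇ FIRST(A) = {a,b}; new: +{a,b}
  B→S b b: FOLLOW(S) ⊇ FIRST(b) = {b}; new: +{b}
  S→a A: FOLLOW(A) ⊇ FOLLOW(S) ⊇ {$,b}; new: +{$}
  S→b B: FOLLOW(B) ⊇ FOLLOW(S) ⊇ {$,b}; new: +{$}
  S: {$,b}  A: {$,a,b}  B: {$,a,b}
round 2: done
  S: {$,b}  A: {$,a,b}  B: {$,a,b}

FOLLOW(B) = ["$", "a", "b"]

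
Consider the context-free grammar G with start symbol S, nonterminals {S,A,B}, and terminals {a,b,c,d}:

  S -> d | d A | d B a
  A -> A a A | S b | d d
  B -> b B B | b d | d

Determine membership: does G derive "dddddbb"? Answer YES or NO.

Convert to CNF:
  S -> T2 A | T2 X5 | d
  A -> A X3 | S T1 | T2 T2
  B -> T1 T2 | T1 X4 | d
  T0 -> a
  T1 -> b
  T2 -> d
  X3 -> T0 A
  X4 -> B B
  X5 -> B T0

CYK table (by increasing span):
  [0..0]={B,S,T2}  "d"  orig:{B,S}
  [1..1]={B,S,T2}  "d"  orig:{B,S}
  [2..2]={B,S,T2}  "d"  orig:{B,S}
  [3..3]={B,S,T2}  "d"  orig:{B,S}
  [4..4]={B,S,T2}  "d"  orig:{B,S}
  [5..5]={T1}  "b"  orig:{}
  [6..6]={T1}  "b"  orig:{}
  [0..1]={A,X4}  "dd"  orig:{A}
  [1..2]={A,X4}  "dd"  orig:{A}
  [2..3]={A,X4}  "dd"  orig:{A}
  [3..4]={A,X4}  "dd"  orig:{A}
  [4..5]={A}  "db"
  [5..6]=∅  "bb"
  [0..2]={S}  "ddd"
  [1..3]={S}  "ddd"
  [2..4]={S}  "ddd"
  [3..5]={S}  "ddb"
  [4..6]=∅  "dbb"
  [0..3]=∅  "dddd"
  [1..4]=∅  "dddd"
  [2..5]={A}  "dddb"
  [3..6]={A}  "ddbb"
  [0..4]=∅  "ddddd"
  [1..5]={S}  "ddddb"
  [2..6]={S}  "dddbb"
  [0..5]=∅  "dddddb"
  [1..6]={A}  "ddddbb"
  [0..6]={S}  "dddddbb"

S ∈ T[0,6] ⇒ YES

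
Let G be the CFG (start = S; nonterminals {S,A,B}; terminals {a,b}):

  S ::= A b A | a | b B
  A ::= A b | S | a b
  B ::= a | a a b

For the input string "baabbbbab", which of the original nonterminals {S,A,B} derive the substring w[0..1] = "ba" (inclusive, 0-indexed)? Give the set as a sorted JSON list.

CNF form of G:
  S -> A X4 | T0 B | a
  A -> A T0 | A X2 | T0 B | T1 T0 | a
  B -> T1 X3 | a
  T0 -> b
  T1 -> a
  X2 -> T0 A
  X3 -> T1 T0
  X4 -> T0 A

Fill CYK table bottom-up, restricted to cells inside w[0..1]:
  T[0,0] 'b' = {T0}  orig:{}
  T[1,1] 'a' = {A,B,S,T1}  orig:{A,B,S}
  T[0,1] 'ba' = {A,S,X2,X4}  orig:{A,S}

Original NTs in T[0,1] deriving "ba": ["A", "S"]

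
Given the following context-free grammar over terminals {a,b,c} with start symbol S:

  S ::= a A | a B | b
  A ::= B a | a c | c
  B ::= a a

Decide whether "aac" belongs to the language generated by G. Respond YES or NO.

Convert to CNF:
  S -> T0 A | T0 B | b
  A -> B T0 | T0 T1 | c
  B -> T0 T0
  T0 -> a
  T1 -> c

CYK fill:
  T[0,0] 'a' = {T0}  orig:{}
  T[1,1] 'a' = {T0}  orig:{}
  T[2,2] 'c' = {A,T1}  orig:{A}
  T[0,1] 'aa' = {B}
  T[1,2] 'ac' = {A,S}
  T[0,2] 'aac' = {S}

S ∈ T[0,2] ⇒ YES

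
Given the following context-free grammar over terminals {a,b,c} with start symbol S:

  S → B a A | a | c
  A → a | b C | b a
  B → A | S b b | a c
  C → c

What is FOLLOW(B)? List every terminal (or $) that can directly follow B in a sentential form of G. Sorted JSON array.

Compute FIRST by fixpoint:
pass 1:
  A via A→a: +{a}
  A via A→b C: +{b}
  B via B→A: +{a,b}
  C via C→c: +{c}
  S via S→B a A: +{a,b}
  S via S→c: +{c}
  S: {a,b,c}  A: {a,b}  B: {a,b}  C: {c}
pass 2:
  B via B→S b b: +{c}
  S: {a,b,c}  A: {a,b}  B: {a,b,c}  C: {c}
pass 3: done
  S: {a,b,c}  A: {a,b}  B: {a,b,c}  C: {c}

FOLLOW sets:
FOLLOW(S) := {$}
pass 1:
  B→S b b: FOLLOW(S) ⊇ FIRST(b) = {b}; new: +{b}
  S→B a A: FOLLOW(B) ⊇ FIRST(a) = {a}; new: +{a}
  S→B a A: FOLLOW(A) ⊇ FOLLOW(S) ⊇ {$,b}; new: +{$,b}
  FOLLOW[S]={$,b}  FOLLOW[A]={$,b}  FOLLOW[B]={a}  FOLLOW[C]={}
pass 2:
  A→b C: FOLLOW(C) ⊇ FOLLOW(A) ⊇ {$,b}; new: +{$,b}
  B→A: FOLLOW(A) ⊇ FOLLOW(B) ⊇ {a}; new: +{a}
  FOLLOW[S]={$,b}  FOLLOW[A]={$,a,b}  FOLLOW[B]={a}  FOLLOW[C]={$,b}
pass 3:
  A→b C: FOLLOW(C) ⊇ FOLLOW(A) ⊇ {$,a,b}; new: +{a}
  FOLLOW[S]={$,b}  FOLLOW[A]={$,a,b}  FOLLOW[B]={a}  FOLLOW[C]={$,a,b}
pass 4: (stable)
  FOLLOW[S]={$,b}  FOLLOW[A]={$,a,b}  FOLLOW[B]={a}  FOLLOW[C]={$,a,b}

FOLLOW(B) = ["a"]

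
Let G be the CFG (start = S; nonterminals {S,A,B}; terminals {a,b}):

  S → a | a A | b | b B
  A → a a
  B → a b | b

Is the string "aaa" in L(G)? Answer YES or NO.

CNF form of G:
  S -> T0 A | T1 B | a | b
  A -> T0 T0
  B -> T0 T1 | b
  T0 -> a
  T1 -> b

CYK table (by increasing span):
  cell(0,0) a: {S,T0}  orig:{S}
  cell(1,1) a: {S,T0}  orig:{S}
  cell(2,2) a: {S,T0}  orig:{S}
  cell(0,1) aa: {A}
  cell(1,2) aa: {A}
  cell(0,2) aaa: {S}

S ∈ T[0,2] ⇒ YES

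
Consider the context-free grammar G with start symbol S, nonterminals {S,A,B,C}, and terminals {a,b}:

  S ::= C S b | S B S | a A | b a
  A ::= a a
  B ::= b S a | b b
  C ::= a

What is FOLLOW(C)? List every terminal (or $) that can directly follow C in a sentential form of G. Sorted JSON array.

FIRST sets, iterate to fixpoint:
round 1:
  A via A→a a: +{a}
  B via B→b S a: +{b}
  C via C→a: +{a}
  S via S→C S b: +{a}
  S via S→b a: +{b}
  FIRST(S)={a,b}  FIRST(A)={a}  FIRST(B)={b}  FIRST(C)={a}
round 2: (no change)
  FIRST(S)={a,b}  FIRST(A)={a}  FIRST(B)={b}  FIRST(C)={a}

FOLLOW iteration:
initialize: $ ∈ FOLLOW(S)
[1]
  B→b S a: FOLLOW(S) ⊇ FIRST(a) = {a}; new: +{a}
  S→C S b: FOLLOW(C) ⊇ FIRST(S) = {a,b}; new: +{a,b}
  S→C S b: FOLLOW(S) ⊇ FIRST(b) = {b}; new: +{b}
  S→S B S: FOLLOW(B) ⊇ FIRST(S) = {a,b}; new: +{a,b}
  S→a A: FOLLOW(A) ⊇ FOLLOW(S) ⊇ {$,a,b}; new: +{$,a,b}
  S: {$,a,b}  A: {$,a,b}  B: {a,b}  C: {a,b}
[2] — fixpoint
  S: {$,a,b}  A: {$,a,b}  B: {a,b}  C: {a,b}

FOLLOW(C) = ["a", "b"]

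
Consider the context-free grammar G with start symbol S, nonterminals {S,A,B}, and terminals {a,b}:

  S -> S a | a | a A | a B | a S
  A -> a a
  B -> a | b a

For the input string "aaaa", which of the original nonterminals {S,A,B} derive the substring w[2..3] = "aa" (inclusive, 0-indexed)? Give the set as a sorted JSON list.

CNF form of G:
  S -> S T0 | T0 A | T0 B | T0 S | a
  A -> T0 T0
  B -> T1 T0 | a
  T0 -> a
  T1 -> b

Fill CYK table bottom-up, restricted to cells inside w[2..3]:
  T[2,2] 'a' = {B,S,T0}  orig:{B,S}
  T[3,3] 'a' = {B,S,T0}  orig:{B,S}
  T[2,3] 'aa' = {A,S}

Original NTs in T[2,3] deriving "aa": ["A", "S"]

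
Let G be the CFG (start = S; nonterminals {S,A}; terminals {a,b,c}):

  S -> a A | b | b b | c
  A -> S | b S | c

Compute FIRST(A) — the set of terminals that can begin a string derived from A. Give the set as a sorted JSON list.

FIRST iteration:
round 1:
  A via A→b S: +{b}
  A via A→c: +{c}
  S via S→a A: +{a}
  S via S→b: +{b}
  S via S→c: +{c}
  S: {a,b,c}  A: {b,c}
round 2:
  A via A→S: +{a}
  S: {a,b,c}  A: {a,b,c}
round 3: done
  S: {a,b,c}  A: {a,b,c}

FIRST(A) = ["a", "b", "c"]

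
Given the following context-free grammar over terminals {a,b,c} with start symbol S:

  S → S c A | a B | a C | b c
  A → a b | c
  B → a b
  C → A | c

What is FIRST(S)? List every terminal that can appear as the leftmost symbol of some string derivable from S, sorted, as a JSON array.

FIRST iteration:
pass 1:
  A via A→a b: +{a}
  A via A→c: +{c}
  B via B→a b: +{a}
  C via C→A: +{a,c}
  S via S→a B: +{a}
  S via S→b c: +{b}
  S: {a,b}  A: {a,c}  B: {a}  C: {a,c}
pass 2: — fixpoint
  S: {a,b}  A: {a,c}  B: {a}  C: {a,c}

FIRST(S) = ["a", "b"]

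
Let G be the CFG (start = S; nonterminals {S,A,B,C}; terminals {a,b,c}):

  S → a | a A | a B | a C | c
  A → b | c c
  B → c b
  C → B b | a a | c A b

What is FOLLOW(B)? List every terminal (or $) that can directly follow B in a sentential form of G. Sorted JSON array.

Compute FIRST by fixpoint:
round 1:
  A via A→b: +{b}
  A via A→c c: +{c}
  B via B→c b: +{c}
  C via C→B b: +{c}
  C via C→a a: +{a}
  S via S→a: +{a}
  S via S→c: +{c}
  S: {a,c}  A: {b,c}  B: {c}  C: {a,c}
round 2: (stable)
  S: {a,c}  A: {b,c}  B: {c}  C: {a,c}

FOLLOW sets:
FOLLOW(S) := {$}
round 1:
  C→B b: FOLLOW(B) ⊇ FIRST(b) = {b}; new: +{b}
  C→c A b: FOLLOW(A) ⊇ FIRST(b) = {b}; new: +{b}
  S→a A: FOLLOW(A) ⊇ FOLLOW(S) ⊇ {$}; new: +{$}
  S→a B: FOLLOW(B) ⊇ FOLLOW(S) ⊇ {$}; new: +{$}
  S→a C: FOLLOW(C) ⊇ FOLLOW(S) ⊇ {$}; new: +{$}
  S: {$}  A: {$,b}  B: {$,b}  C: {$}
round 2: — fixpoint
  S: {$}  A: {$,b}  B: {$,b}  C: {$}

FOLLOW(B) = ["$", "b"]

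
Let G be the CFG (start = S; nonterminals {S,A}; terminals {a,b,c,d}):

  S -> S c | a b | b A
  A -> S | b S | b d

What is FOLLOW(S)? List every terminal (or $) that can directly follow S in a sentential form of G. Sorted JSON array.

FIRST sets, iterate to fixpoint:
pass 1:
  A via A→b S: +{b}
  S via S→a b: +{a}
  S via S→b A: +{b}
  FIRST[S]={a,b}  FIRST[A]={b}
pass 2:
  A via A→S: +{a}
  FIRST[S]={a,b}  FIRST[A]={a,b}
pass 3: (no change)
  FIRST[S]={a,b}  FIRST[A]={a,b}

Compute FOLLOW by fixpoint:
initialize: $ ∈ FOLLOW(S)
pass 1:
  S→S c: FOLLOW(S) ⊇ FIRST(c) = {c}; new: +{c}
  S→b A: FOLLOW(A) ⊇ FOLLOW(S) ⊇ {$,c}; new: +{$,c}
  FOLLOW(S)={$,c}  FOLLOW(A)={$,c}
pass 2: — fixpoint
  FOLLOW(S)={$,c}  FOLLOW(A)={$,c}

FOLLOW(S) = ["$", "c"]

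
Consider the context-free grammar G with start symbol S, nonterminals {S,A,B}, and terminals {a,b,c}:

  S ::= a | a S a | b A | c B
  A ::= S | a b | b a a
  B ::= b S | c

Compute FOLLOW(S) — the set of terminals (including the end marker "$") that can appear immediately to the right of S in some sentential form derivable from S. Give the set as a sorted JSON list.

FIRST sets, iterate to fixpoint:
[1]
  A via A→a b: +{a}
  A via A→b a a: +{b}
  B via B→b S: +{b}
  B via B→c: +{c}
  S via S→a: +{a}
  S via S→b A: +{b}
  S via S→c B: +{c}
  S: {a,b,c}  A: {a,b}  B: {b,c}
[2]
  A via A→S: +{c}
  S: {a,b,c}  A: {a,b,c}  B: {b,c}
[3] — fixpoint
  S: {a,b,c}  A: {a,b,c}  B: {b,c}

Compute FOLLOW by fixpoint:
FOLLOW(S) := {$}
round 1:
  S→a S a: FOLLOW(S) ⊇ FIRST(a) = {a}; new: +{a}
  S→b A: FOLLOW(A) ⊇ FOLLOW(S) ⊇ {$,a}; new: +{$,a}
  S→c B: FOLLOW(B) ⊇ FOLLOW(S) ⊇ {$,a}; new: +{$,a}
  S: {$,a}  A: {$,a}  B: {$,a}
round 2: done
  S: {$,a}  A: {$,a}  B: {$,a}

FOLLOW(S) = ["$", "a"]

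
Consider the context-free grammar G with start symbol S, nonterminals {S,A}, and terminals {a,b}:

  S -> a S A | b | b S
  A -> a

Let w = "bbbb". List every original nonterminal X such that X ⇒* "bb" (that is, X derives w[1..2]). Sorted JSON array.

CNF form of G:
  S -> T0 X2 | T1 S | b
  A -> a
  T0 -> a
  T1 -> b
  X2 -> S A

Fill CYK table bottom-up — only the sub-triangle for w[1..2]:
  T[1,1] 'b' = {S,T1}  orig:{S}
  T[2,2] 'b' = {S,T1}  orig:{S}
  T[1,2] 'bb' = {S}

Original NTs in T[1,2] deriving "bb": ["S"]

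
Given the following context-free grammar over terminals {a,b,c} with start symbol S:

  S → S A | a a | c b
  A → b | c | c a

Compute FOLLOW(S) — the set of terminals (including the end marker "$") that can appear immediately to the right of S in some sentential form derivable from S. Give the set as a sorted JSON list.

FIRST iteration:
[1]
  A via A→b: +{b}
  A via A→c: +{c}
  S via S→a a: +{a}
  S via S→c b: +{c}
  FIRST[S]={a,c}  FIRST[A]={b,c}
[2] done
  FIRST[S]={a,c}  FIRST[A]={b,c}

FOLLOW iteration:
FOLLOW(S) := {$}
iter 1:
  S→S A: FOLLOW(S) ⊇ FIRST(A) = {b,c}; new: +{b,c}
  S→S A: FOLLOW(A) ⊇ FOLLOW(S) ⊇ {$,b,c}; new: +{$,b,c}
  S: {$,b,c}  A: {$,b,c}
iter 2: (no change)
  S: {$,b,c}  A: {$,b,c}

FOLLOW(S) = ["$", "b", "c"]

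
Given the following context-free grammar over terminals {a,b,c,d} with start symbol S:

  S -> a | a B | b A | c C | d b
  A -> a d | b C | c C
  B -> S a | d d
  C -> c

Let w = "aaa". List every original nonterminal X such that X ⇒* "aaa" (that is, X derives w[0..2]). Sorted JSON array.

Convert to CNF:
  S -> T0 B | T1 T2 | T2 A | T3 C | a
  A -> T0 T1 | T2 C | T3 C
  B -> S T0 | T1 T1
  C -> c
  T0 -> a
  T1 -> d
  T2 -> b
  T3 -> c

CYK table (by increasing span), restricted to cells inside w[0..2]:
  [0..0]={S,T0}  "a"  orig:{S}
  [1..1]={S,T0}  "a"  orig:{S}
  [2..2]={S,T0}  "a"  orig:{S}
  [0..1]={B}  "aa"
  [1..2]={B}  "aa"
  [0..2]={S}  "aaa"

Original NTs in T[0,2] deriving "aaa": ["S"]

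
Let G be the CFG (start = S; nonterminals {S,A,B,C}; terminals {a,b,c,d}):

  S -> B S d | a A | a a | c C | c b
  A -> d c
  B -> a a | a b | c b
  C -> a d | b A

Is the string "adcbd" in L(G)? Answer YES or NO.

CNF form of G:
  S -> B X4 | T1 C | T1 T3 | T2 A | T2 T2
  A -> T0 T1
  B -> T1 T3 | T2 T2 | T2 T3
  C -> T2 T0 | T3 A
  T0 -> d
  T1 -> c
  T2 -> a
  T3 -> b
  X4 -> S T0

CYK fill:
  cell(0,0) a: {T2}  orig:{}
  cell(1,1) d: {T0}  orig:{}
  cell(2,2) c: {T1}  orig:{}
  cell(3,3) b: {T3}  orig:{}
  cell(4,4) d: {T0}  orig:{}
  cell(0,1) ad: {C}
  cell(1,2) dc: {A}
  cell(2,3) cb: {B,S}
  cell(3,4) bd: ∅
  cell(0,2) adc: {S}
  cell(1,3) dcb: ∅
  cell(2,4) cbd: {X4}  orig:{}
  cell(0,3) adcb: ∅
  cell(1,4) dcbd: ∅
  cell(0,4) adcbd: ∅

S ∉ T[0,4] ⇒ NO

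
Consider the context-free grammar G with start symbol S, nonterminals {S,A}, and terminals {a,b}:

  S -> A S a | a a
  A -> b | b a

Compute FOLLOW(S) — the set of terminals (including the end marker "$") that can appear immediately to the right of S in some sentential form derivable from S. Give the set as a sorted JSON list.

Compute FIRST by fixpoint:
[1]
  A via A→b: +{b}
  S via S→A S a: +{b}
  S via S→a a: +{a}
  FIRST[S]={a,b}  FIRST[A]={b}
[2] (no change)
  FIRST[S]={a,b}  FIRST[A]={b}

FOLLOW sets:
initialize: $ ∈ FOLLOW(S)
round 1:
  S→A S a: FOLLOW(A) ⊇ FIRST(S) = {a,b}; new: +{a,b}
  S→A S a: FOLLOW(S) ⊇ FIRST(a) = {a}; new: +{a}
  S: {$,a}  A: {a,b}
round 2: — fixpoint
  S: {$,a}  A: {a,b}

FOLLOW(S) = ["$", "a"]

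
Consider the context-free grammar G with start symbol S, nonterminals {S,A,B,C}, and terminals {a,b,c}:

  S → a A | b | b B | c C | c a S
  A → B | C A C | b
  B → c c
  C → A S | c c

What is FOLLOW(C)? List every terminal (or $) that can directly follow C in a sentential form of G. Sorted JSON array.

Compute FIRST by fixpoint:
round 1:
  A via A→b: +{b}
  B via B→c c: +{c}
  C via C→A S: +{b}
  C via C→c c: +{c}
  S via S→a A: +{a}
  S via S→b: +{b}
  S via S→c C: +{c}
  FIRST(S)={a,b,c}  FIRST(A)={b}  FIRST(B)={c}  FIRST(C)={b,c}
round 2:
  A via A→B: +{c}
  FIRST(S)={a,b,c}  FIRST(A)={b,c}  FIRST(B)={c}  FIRST(C)={b,c}
round 3: (no change)
  FIRST(S)={a,b,c}  FIRST(A)={b,c}  FIRST(B)={c}  FIRST(C)={b,c}

FOLLOW sets:
FOLLOW(S) := {$}
[1]
  A→C A C: FOLLOW(C) ⊇ FIRST(A) = {b,c}; new: +{b,c}
  A→C A C: FOLLOW(A) ⊇ FIRST(C) = {b,c}; new: +{b,c}
  C→A S: FOLLOW(A) ⊇ FIRST(S) = {a,b,c}; new: +{a}
  C→A S: FOLLOW(S) ⊇ FOLLOW(C) ⊇ {b,c}; new: +{b,c}
  S→a A: FOLLOW(A) ⊇ FOLLOW(S) ⊇ {$,b,c}; new: +{$}
  S→b B: FOLLOW(B) ⊇ FOLLOW(S) ⊇ {$,b,c}; new: +{$,b,c}
  S→c C: FOLLOW(C) ⊇ FOLLOW(S) ⊇ {$,b,c}; new: +{$}
  FOLLOW[S]={$,b,c}  FOLLOW[A]={$,a,b,c}  FOLLOW[B]={$,b,c}  FOLLOW[C]={$,b,c}
[2]
  A→B: FOLLOW(B) ⊇ FOLLOW(A) ⊇ {$,a,b,c}; new: +{a}
  A→C A C: FOLLOW(C) ⊇ FOLLOW(A) ⊇ {$,a,b,c}; new: +{a}
  C→A S: FOLLOW(S) ⊇ FOLLOW(C) ⊇ {$,a,b,c}; new: +{a}
  FOLLOW[S]={$,a,b,c}  FOLLOW[A]={$,a,b,c}  FOLLOW[B]={$,a,b,c}  FOLLOW[C]={$,a,b,c}
[3] — fixpoint
  FOLLOW[S]={$,a,b,c}  FOLLOW[A]={$,a,b,c}  FOLLOW[B]={$,a,b,c}  FOLLOW[C]={$,a,b,c}

FOLLOW(C) = ["$", "a", "b", "c"]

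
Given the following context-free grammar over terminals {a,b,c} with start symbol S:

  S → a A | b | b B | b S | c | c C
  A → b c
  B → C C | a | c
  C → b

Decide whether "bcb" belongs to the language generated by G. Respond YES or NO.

CNF form of G:
  S -> T0 B | T0 S | T1 C | T2 A | b | c
  A -> T0 T1
  B -> C C | a | c
  C -> b
  T0 -> b
  T1 -> c
  T2 -> a

CYK table (by increasing span):
  cell(0,0) b: {C,S,T0}  orig:{C,S}
  cell(1,1) c: {B,S,T1}  orig:{B,S}
  cell(2,2) b: {C,S,T0}  orig:{C,S}
  cell(0,1) bc: {A,S}
  cell(1,2) cb: {S}
  cell(0,2) bcb: {S}

S ∈ T[0,2] ⇒ YES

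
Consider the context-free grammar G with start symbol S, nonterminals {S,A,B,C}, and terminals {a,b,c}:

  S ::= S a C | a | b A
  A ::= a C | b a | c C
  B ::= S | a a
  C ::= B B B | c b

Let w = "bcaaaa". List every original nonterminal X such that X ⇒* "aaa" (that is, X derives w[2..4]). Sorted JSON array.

CNF form of G:
  S -> S X5 | T1 A | a
  A -> T0 C | T1 T0 | T2 C
  B -> S X3 | T0 T0 | T1 A | a
  C -> B X4 | T2 T1
  T0 -> a
  T1 -> b
  T2 -> c
  X3 -> T0 C
  X4 -> B B
  X5 -> T0 C

Fill CYK table bottom-up (cells [i..j] with 2 ≤ i ≤ j ≤ 4 only):
  cell(2,2) a: {B,S,T0}  orig:{B,S}
  cell(3,3) a: {B,S,T0}  orig:{B,S}
  cell(4,4) a: {B,S,T0}  orig:{B,S}
  cell(2,3) aa: {B,X4}  orig:{B}
  cell(3,4) aa: {B,X4}  orig:{B}
  cell(2,4) aaa: {C,X4}  orig:{C}

Original NTs in T[2,4] deriving "aaa": ["C"]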